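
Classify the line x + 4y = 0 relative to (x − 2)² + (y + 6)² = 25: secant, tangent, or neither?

neither

d² = (1·2 + 4·(−6) − (0))²/17 = 484/17; r² = 25.
Since d² > r², the line lies outside the circle.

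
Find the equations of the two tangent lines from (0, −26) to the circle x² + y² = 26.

A line y − (−26) = m(x − (0)) is tangent when its distance from (0, 0) is √26:
[m·(0) − (26)]² = 26(m² + 1)
m² − 25 = 0, so m = −5 or m = 5.
Through (0, −26) these give 5x + y = −26 and 5x − y = 26.

5x + y = −26 and 5x − y = 26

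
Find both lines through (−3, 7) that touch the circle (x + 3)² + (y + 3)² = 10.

A line y − (7) = m(x − (−3)) is tangent when its distance from (−3, −3) is √10:
(0m − (−10))² = 10(m² + 1)
m² − 9 = 0, so m = −3 or m = 3.
Through (−3, 7) these give 3x + y = −2 and 3x − y = −16.

3x + y = −2 and 3x − y = −16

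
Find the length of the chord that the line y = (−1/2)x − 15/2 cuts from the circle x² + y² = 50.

The distance from (0, 0) to the line is 15/√5, and r² = 50.
Half the chord is √(r² − d²) = √(5), so the full chord is 2√5.

2√5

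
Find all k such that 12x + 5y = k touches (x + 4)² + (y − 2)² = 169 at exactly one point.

The line touches the circle iff its distance from (−4, 2) is 13:
|12·(−4) + 5·2 − k| / √169 = 13
|k − (−38)| = 13·13, so k = 131 or k = −207.

k = −207 or k = 131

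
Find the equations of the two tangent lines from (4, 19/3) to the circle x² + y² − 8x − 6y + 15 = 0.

A line y − (19/3) = m(x − (4)) is tangent when its distance from (4, 3) is √10:
(0m − (−10/3))² = 10(m² + 1)
9m² − 1 = 0, so m = −1/3 or m = 1/3.
With m = −1/3: x + 3y = 23. With m = 1/3: x − 3y = −15.

x + 3y = 23 and x − 3y = −15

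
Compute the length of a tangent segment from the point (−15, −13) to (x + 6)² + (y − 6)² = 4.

With centre O = (−6, 6), |OP|² = 442 and r² = 4.
The tangent meets the radius at right angles, so tangent² = |PO|² − r² = 442 − 4 = 438.

√438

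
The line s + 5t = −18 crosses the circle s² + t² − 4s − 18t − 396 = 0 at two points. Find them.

Substitute t = (−18 − s)/5:
26s² + 26s − 7956 = 0  ⟹  s² + s − 306 = 0
s = 17 or s = −18, giving (17, −7) and (−18, 0).

(−18, 0) and (17, −7)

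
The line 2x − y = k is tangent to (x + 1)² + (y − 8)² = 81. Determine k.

For a tangent, require d(centre, line) = r = 9.
|2·(−1) − 1·8 − k| / √5 = 9
|k − (−10)| = 9√5.

k = −10 ± 9√5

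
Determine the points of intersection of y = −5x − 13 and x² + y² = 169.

(−5, 12) and (0, −13)

Substitute y = −5x − 13:
26x² + 130x = 0  ⟹  x² + 5x = 0
x = 0 or x = −5, giving (0, −13) and (−5, 12).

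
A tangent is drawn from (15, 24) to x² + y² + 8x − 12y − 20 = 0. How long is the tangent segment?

With centre O = (−4, 6), |OP|² = 685 and r² = 72.
By the tangent–radius right angle, tangent length = √(|PO|² − r²) = √613.

√613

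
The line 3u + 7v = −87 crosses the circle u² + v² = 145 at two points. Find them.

Express v = (−87 − 3u)/7 and substitute into the circle:
58u² + 522u + 464 = 0  ⟹  u² + 9u + 8 = 0
u = −1 or u = −8, giving (−1, −12) and (−8, −9).

(−8, −9) and (−1, −12)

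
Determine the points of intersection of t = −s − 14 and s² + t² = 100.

(−8, −6) and (−6, −8)

From the line, t = −s − 14. Substituting:
2s² + 28s + 96 = 0  ⟹  s² + 14s + 48 = 0
s = −6 or s = −8, giving (−6, −8) and (−8, −6).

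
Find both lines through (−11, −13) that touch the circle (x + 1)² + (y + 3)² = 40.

x − 3y = 28 and 3x − y = −20

Let a tangent through (−11, −13) have slope m. Its distance from (−1, −3) must equal 2√10:
[m·(10) − (10)]² = 40(m² + 1)
3m² − 10m + 3 = 0, so m = 1/3 or m = 3.
With m = 1/3: x − 3y = 28. With m = 3: 3x − y = −20.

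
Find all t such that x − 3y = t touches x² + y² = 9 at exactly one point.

Tangency holds when the distance from the centre (0, 0) to the line equals the radius 3:
|1·0 − 3·0 − t| / √10 = 3
|t| = 3√10.

t = ±3√10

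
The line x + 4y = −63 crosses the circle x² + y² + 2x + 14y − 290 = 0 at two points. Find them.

From the line, y = (−63 − x)/4. Substituting:
17x² + 102x − 4199 = 0  ⟹  x² + 6x − 247 = 0
x = 13 or x = −19, giving (13, −19) and (−19, −11).

(−19, −11) and (13, −19)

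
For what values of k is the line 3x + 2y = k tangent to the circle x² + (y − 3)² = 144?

k = 6 ± 12√13

The line touches the circle iff its distance from (0, 3) is 12:
|3·0 + 2·3 − k| / √13 = 12
|k − (6)| = 12√13.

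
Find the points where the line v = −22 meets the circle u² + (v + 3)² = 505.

(−12, −22) and (12, −22)

Substitute v = −22:
u² − 144 = 0
u = 12 or u = −12, giving (12, −22) and (−12, −22).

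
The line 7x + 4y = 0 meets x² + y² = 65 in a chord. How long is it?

Substitute y = (−7x)/4:
65x² − 1040 = 0  ⟹  x² − 16 = 0
x = 4 or x = −4, giving (4, −7) and (−4, 7).
Chord length = distance between (4, −7) and (−4, 7) = √260 = 2√65.

2√65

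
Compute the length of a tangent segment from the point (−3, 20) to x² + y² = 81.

2√82

Centre (0, 0), r² = 81. |PO|² = (−3)² + (20)² = 409.
Power of the point: PT² = |PO|² − r² = 328, so PT = 2√82.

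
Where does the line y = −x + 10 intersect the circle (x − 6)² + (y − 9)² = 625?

(−14, 24) and (21, −11)

Substitute y = −x + 10:
2x² − 14x − 588 = 0  ⟹  x² − 7x − 294 = 0
x = 21 or x = −14, giving (21, −11) and (−14, 24).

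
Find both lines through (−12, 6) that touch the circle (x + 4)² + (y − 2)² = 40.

x − 3y = −30 and 3x + y = −30

Let a tangent through (−12, 6) have slope m. Its distance from (−4, 2) must equal 2√10:
(8m − (−4))² = 40(m² + 1)
3m² + 8m − 3 = 0, so m = 1/3 or m = −3.
Through (−12, 6) these give x − 3y = −30 and 3x + y = −30.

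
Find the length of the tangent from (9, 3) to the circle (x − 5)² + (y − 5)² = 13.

√7

Centre (5, 5), r² = 13. |PO|² = (4)² + (−2)² = 20.
Power of the point: PT² = |PO|² − r² = 7, so PT = √7.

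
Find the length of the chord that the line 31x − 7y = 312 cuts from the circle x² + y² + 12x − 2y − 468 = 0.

Express y = (−312 + 31x)/7 and substitute into the circle:
1010x² − 19190x + 78780 = 0  ⟹  x² − 19x + 78 = 0
x = 13 or x = 6, giving (13, 13) and (6, −18).
Chord length = distance between (13, 13) and (6, −18) = √1010 = √1010.

√1010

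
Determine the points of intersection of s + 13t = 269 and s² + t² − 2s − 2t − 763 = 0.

(−17, 22) and (22, 19)

From the line, t = (269 − s)/13. Substituting:
170s² − 850s − 63580 = 0  ⟹  s² − 5s − 374 = 0
s = 22 or s = −17, giving (22, 19) and (−17, 22).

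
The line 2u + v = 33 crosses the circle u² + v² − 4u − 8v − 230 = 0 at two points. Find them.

(7, 19) and (17, −1)

Express v = −2u + 33 and substitute into the circle:
5u² − 120u + 595 = 0  ⟹  u² − 24u + 119 = 0
u = 17 or u = 7, giving (17, −1) and (7, 19).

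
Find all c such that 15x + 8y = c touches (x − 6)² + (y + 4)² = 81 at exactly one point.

c = −95 or c = 211

The line touches the circle iff its distance from (6, −4) is 9:
|15·6 + 8·(−4) − c| / √289 = 9
|c − (58)| = 9·17, so c = 211 or c = −95.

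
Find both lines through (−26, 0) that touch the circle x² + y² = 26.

Let a tangent through (−26, 0) have slope m. Its distance from (0, 0) must equal √26:
[m·(26) − (0)]² = 26(m² + 1)
25m² − 1 = 0, so m = −1/5 or m = 1/5.
Through (−26, 0) these give x + 5y = −26 and x − 5y = −26.

x + 5y = −26 and x − 5y = −26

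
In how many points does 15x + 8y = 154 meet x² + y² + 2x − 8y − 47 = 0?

Centre (−1, 4), r² = 64. Distance² from centre to line = (−137)²/289 = 18769/289.
Since d² > r², the line lies outside the circle.

0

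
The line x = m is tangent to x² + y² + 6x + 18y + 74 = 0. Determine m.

m = −7 or m = 1

For a tangent, require d(centre, line) = r = 4.
|1·(−3) + 0·(−9) − m| / √1 = 4
|m − (−3)| = 4, so m = 1 or m = −7.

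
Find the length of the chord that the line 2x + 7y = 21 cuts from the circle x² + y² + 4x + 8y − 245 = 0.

The distance from (−2, −4) to the line is 53/√53, and r² = 265.
Chord = 2√(r² − d²) = 2·√(212) = 4√53.

4√53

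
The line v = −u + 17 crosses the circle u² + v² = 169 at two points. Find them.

Express v = −u + 17 and substitute into the circle:
2u² − 34u + 120 = 0  ⟹  u² − 17u + 60 = 0
u = 12 or u = 5, giving (12, 5) and (5, 12).

(5, 12) and (12, 5)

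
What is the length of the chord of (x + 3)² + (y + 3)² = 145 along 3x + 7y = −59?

Centre (−3, −3), r² = 145. Perpendicular distance d from centre to line = |29| / √58 = 29/√58.
Half the chord is √(r² − d²) = √(261/2), so the full chord is 3√58.

3√58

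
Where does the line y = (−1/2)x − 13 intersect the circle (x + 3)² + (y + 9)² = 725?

From the line, y = (−26 − x)/2. Substituting:
5x² + 40x − 2800 = 0  ⟹  x² + 8x − 560 = 0
x = 20 or x = −28, giving (20, −23) and (−28, 1).

(−28, 1) and (20, −23)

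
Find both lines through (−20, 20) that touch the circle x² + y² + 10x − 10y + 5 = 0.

2x + y = −20 and x + 2y = 20

Let a tangent through (−20, 20) have slope m. Its distance from (−5, 5) must equal 3√5:
(15m − (−15))² = 45(m² + 1)
2m² + 5m + 2 = 0, so m = −2 or m = −1/2.
Through (−20, 20) these give 2x + y = −20 and x + 2y = 20.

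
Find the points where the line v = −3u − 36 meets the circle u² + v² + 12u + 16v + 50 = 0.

From the line, v = −3u − 36. Substituting:
10u² + 180u + 770 = 0  ⟹  u² + 18u + 77 = 0
u = −7 or u = −11, giving (−7, −15) and (−11, −3).

(−11, −3) and (−7, −15)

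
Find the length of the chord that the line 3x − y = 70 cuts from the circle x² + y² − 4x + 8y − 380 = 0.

Centre (2, −4), r² = 400. Perpendicular distance d from centre to line = |−60| / √10 = 60/√10.
Half the chord is √(r² − d²) = √(40), so the full chord is 4√10.

4√10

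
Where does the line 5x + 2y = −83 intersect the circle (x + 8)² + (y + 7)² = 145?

(−17, 1) and (−9, −19)

Substitute y = (−83 − 5x)/2:
29x² + 754x + 4437 = 0  ⟹  x² + 26x + 153 = 0
x = −9 or x = −17, giving (−9, −19) and (−17, 1).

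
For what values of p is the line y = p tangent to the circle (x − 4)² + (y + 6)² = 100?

p = −16 or p = 4

For a tangent, require d(centre, line) = r = 10.
|0·4 + 1·(−6) − p| / √1 = 10
|p − (−6)| = 10, so p = 4 or p = −16.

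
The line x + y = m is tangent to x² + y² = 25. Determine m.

m = ±5√2

Tangency holds when the distance from the centre (0, 0) to the line equals the radius 5:
|1·0 + 1·0 − m| / √2 = 5
|m| = 5√2.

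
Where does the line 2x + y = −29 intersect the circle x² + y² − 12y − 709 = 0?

(−24, 19) and (−4, −21)

Express y = −2x − 29 and substitute into the circle:
5x² + 140x + 480 = 0  ⟹  x² + 28x + 96 = 0
x = −4 or x = −24, giving (−4, −21) and (−24, 19).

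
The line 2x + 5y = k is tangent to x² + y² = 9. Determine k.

k = ±3√29

Tangency holds when the distance from the centre (0, 0) to the line equals the radius 3:
|2·0 + 5·0 − k| / √29 = 3
|k| = 3√29.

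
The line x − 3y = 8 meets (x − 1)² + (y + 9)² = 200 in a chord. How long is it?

8√10

The distance from (1, −9) to the line is 20/√10, and r² = 200.
Chord = 2√(r² − d²) = 2·√(160) = 8√10.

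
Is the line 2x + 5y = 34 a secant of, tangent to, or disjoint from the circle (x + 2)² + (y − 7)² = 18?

secant

Centre (−2, 7), r² = 18. Distance² from centre to line = (−3)²/29 = 9/29.
Since d² < r², the line cuts the circle twice.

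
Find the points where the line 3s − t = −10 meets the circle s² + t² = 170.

(−7, −11) and (1, 13)

Substitute t = 3s + 10:
10s² + 60s − 70 = 0  ⟹  s² + 6s − 7 = 0
s = 1 or s = −7, giving (1, 13) and (−7, −11).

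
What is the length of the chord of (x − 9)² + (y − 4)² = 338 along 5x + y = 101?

6√26

From the line, y = −5x + 101. Substituting:
26x² − 988x + 9152 = 0  ⟹  x² − 38x + 352 = 0
x = 22 or x = 16, giving (22, −9) and (16, 21).
Chord length = distance between (22, −9) and (16, 21) = √936 = 6√26.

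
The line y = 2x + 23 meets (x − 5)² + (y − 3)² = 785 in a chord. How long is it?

22√5

Express y = 2x + 23 and substitute into the circle:
5x² + 70x − 360 = 0  ⟹  x² + 14x − 72 = 0
x = 4 or x = −18, giving (4, 31) and (−18, −13).
Chord length = distance between (4, 31) and (−18, −13) = √2420 = 22√5.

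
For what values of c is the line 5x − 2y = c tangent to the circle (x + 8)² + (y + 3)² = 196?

The line touches the circle iff its distance from (−8, −3) is 14:
|5·(−8) − 2·(−3) − c| / √29 = 14
|c − (−34)| = 14√29.

c = −34 ± 14√29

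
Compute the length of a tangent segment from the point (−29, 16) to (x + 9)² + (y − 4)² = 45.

With centre O = (−9, 4), |OP|² = 544 and r² = 45.
The tangent meets the radius at right angles, so tangent² = |PO|² − r² = 544 − 45 = 499.

√499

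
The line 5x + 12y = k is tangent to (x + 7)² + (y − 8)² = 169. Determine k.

k = −108 or k = 230

The line touches the circle iff its distance from (−7, 8) is 13:
|5·(−7) + 12·8 − k| / √169 = 13
|k − (61)| = 13·13, so k = 230 or k = −108.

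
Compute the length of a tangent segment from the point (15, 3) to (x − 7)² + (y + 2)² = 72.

√17

With centre O = (7, −2), |OP|² = 89 and r² = 72.
The tangent meets the radius at right angles, so tangent² = |PO|² − r² = 89 − 72 = 17.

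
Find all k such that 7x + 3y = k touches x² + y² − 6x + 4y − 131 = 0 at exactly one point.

The line touches the circle iff its distance from (3, −2) is 12:
|7·3 + 3·(−2) − k| / √58 = 12
|k − (15)| = 12√58.

k = 15 ± 12√58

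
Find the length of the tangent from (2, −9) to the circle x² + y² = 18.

With centre O = (0, 0), |OP|² = 85 and r² = 18.
Power of the point: PT² = |PO|² − r² = 67, so PT = √67.

√67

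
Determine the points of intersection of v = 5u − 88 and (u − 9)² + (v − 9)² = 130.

(18, 2) and (20, 12)

Substitute v = 5u − 88:
26u² − 988u + 9360 = 0  ⟹  u² − 38u + 360 = 0
u = 20 or u = 18, giving (20, 12) and (18, 2).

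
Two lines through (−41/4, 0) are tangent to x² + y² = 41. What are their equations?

A line y − (0) = m(x − (−41/4)) is tangent when its distance from (0, 0) is √41:
(41/4m − (0))² = 41(m² + 1)
25m² − 16 = 0, so m = 4/5 or m = −4/5.
Through (−41/4, 0) these give 4x − 5y = −41 and 4x + 5y = −41.

4x − 5y = −41 and 4x + 5y = −41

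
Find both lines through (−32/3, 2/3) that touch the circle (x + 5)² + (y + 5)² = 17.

x + 4y = −8 and 4x + y = −42

A line y − (2/3) = m(x − (−32/3)) is tangent when its distance from (−5, −5) is √17:
(17/3m − (−17/3))² = 17(m² + 1)
4m² + 17m + 4 = 0, so m = −1/4 or m = −4.
Through (−32/3, 2/3) these give x + 4y = −8 and 4x + y = −42.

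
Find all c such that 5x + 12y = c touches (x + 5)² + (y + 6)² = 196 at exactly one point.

Tangency holds when the distance from the centre (−5, −6) to the line equals the radius 14:
|5·(−5) + 12·(−6) − c| / √169 = 14
|c − (−97)| = 14·13, so c = 85 or c = −279.

c = −279 or c = 85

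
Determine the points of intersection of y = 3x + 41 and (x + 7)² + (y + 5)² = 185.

(−18, −13) and (−11, 8)

From the line, y = 3x + 41. Substituting:
10x² + 290x + 1980 = 0  ⟹  x² + 29x + 198 = 0
x = −11 or x = −18, giving (−11, 8) and (−18, −13).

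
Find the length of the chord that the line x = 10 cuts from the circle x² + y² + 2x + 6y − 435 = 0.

36

The line gives x = 10. Substituting into the circle:
y² + 6y − 315 = 0
y = 15 or y = −21, giving (10, 15) and (10, −21).
|(10, 15) − (10, −21)| = √((0)² + (36)²) = 36.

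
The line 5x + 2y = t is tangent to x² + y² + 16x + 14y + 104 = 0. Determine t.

t = −54 ± 3√29

For a tangent, require d(centre, line) = r = 3.
|5·(−8) + 2·(−7) − t| / √29 = 3
|t − (−54)| = 3√29.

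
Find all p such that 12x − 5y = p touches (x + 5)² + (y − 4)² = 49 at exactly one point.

p = −171 or p = 11

The line touches the circle iff its distance from (−5, 4) is 7:
|12·(−5) − 5·4 − p| / √169 = 7
|p − (−80)| = 7·13, so p = 11 or p = −171.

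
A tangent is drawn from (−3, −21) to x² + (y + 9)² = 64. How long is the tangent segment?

√89

The centre is (0, −9) and r = 8. The square of the distance from P to the centre is 9 + 144 = 153.
Power of the point: PT² = |PO|² − r² = 89, so PT = √89.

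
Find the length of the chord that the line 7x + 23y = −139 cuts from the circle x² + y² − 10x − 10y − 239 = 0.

The distance from (5, 5) to the line is 289/√578, and r² = 289.
Half the chord is √(r² − d²) = √(289/2), so the full chord is 17√2.

17√2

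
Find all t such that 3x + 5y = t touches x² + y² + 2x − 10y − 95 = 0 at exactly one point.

The line touches the circle iff its distance from (−1, 5) is 11:
|3·(−1) + 5·5 − t| / √34 = 11
|t − (22)| = 11√34.

t = 22 ± 11√34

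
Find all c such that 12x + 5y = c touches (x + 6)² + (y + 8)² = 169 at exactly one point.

c = −281 or c = 57

Tangency holds when the distance from the centre (−6, −8) to the line equals the radius 13:
|12·(−6) + 5·(−8) − c| / √169 = 13
|c − (−112)| = 13·13, so c = 57 or c = −281.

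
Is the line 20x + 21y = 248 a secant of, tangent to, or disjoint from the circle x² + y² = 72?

Substituting the line into the circle gives 841x² − 9920x + 29752 = 0.
Discriminant = (−9920)² − 4·841·(29752) = −1679328 < 0.
No real roots: the line does not meet the circle.

disjoint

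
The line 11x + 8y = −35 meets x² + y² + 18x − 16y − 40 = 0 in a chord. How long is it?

Centre (−9, 8), r² = 185. Perpendicular distance d from centre to line = |0| / √185 = 0/√185.
Chord = 2√(r² − d²) = 2·√(185) = 2√185.

2√185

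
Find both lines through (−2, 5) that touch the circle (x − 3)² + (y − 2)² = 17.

A line y − (5) = m(x − (−2)) is tangent when its distance from (3, 2) is √17:
(5m − (−3))² = 17(m² + 1)
4m² + 15m − 4 = 0, so m = 1/4 or m = −4.
Through (−2, 5) these give x − 4y = −22 and 4x + y = −3.

x − 4y = −22 and 4x + y = −3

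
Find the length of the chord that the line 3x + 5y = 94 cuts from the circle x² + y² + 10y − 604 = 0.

From the line, y = (94 − 3x)/5. Substituting:
34x² − 714x − 1564 = 0  ⟹  x² − 21x − 46 = 0
x = 23 or x = −2, giving (23, 5) and (−2, 20).
|(23, 5) − (−2, 20)| = √((25)² + (−15)²) = 5√34.

5√34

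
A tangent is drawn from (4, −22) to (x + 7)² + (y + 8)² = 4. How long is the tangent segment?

√313

Centre (−7, −8), r² = 4. |PO|² = (11)² + (−14)² = 317.
The tangent meets the radius at right angles, so tangent² = |PO|² − r² = 317 − 4 = 313.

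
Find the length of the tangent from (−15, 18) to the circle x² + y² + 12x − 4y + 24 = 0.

Centre (−6, 2), r² = 16. |PO|² = (−9)² + (16)² = 337.
Power of the point: PT² = |PO|² − r² = 321, so PT = √321.

√321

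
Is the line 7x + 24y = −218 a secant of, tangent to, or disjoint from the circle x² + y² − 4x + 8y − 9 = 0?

Substituting the line into the circle gives 625x² − 596x + 484 = 0.
Discriminant = (−596)² − 4·625·(484) = −854784 < 0.
No real roots: the line does not meet the circle.

disjoint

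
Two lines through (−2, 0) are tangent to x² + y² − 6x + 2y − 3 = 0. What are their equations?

Write the tangent as mx − y + (0 − m·(−2)) = 0 and set its distance from the centre to √13:
[m·(5) − (−1)]² = 13(m² + 1)
6m² + 5m − 6 = 0, so m = 2/3 or m = −3/2.
Through (−2, 0) these give 2x − 3y = −4 and 3x + 2y = −6.

2x − 3y = −4 and 3x + 2y = −6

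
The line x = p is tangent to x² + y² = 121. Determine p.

The line touches the circle iff its distance from (0, 0) is 11:
|1·0 + 0·0 − p| / √1 = 11
|p| = 11, so p = 11 or p = −11.

p = −11 or p = 11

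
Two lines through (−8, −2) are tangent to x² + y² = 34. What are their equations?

Write the tangent as mx − y + (−2 − m·(−8)) = 0 and set its distance from the centre to √34:
[m·(8) − (2)]² = 34(m² + 1)
15m² − 16m − 15 = 0, so m = 5/3 or m = −3/5.
Through (−8, −2) these give 5x − 3y = −34 and 3x + 5y = −34.

5x − 3y = −34 and 3x + 5y = −34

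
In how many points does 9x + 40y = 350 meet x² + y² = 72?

0

d² = (9·0 + 40·0 − (350))²/1681 = 122500/1681; r² = 72.
Since d² > r², the line lies outside the circle.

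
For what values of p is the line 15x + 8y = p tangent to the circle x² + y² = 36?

p = −102 or p = 102

Tangency holds when the distance from the centre (0, 0) to the line equals the radius 6:
|15·0 + 8·0 − p| / √289 = 6
|p| = 6·17, so p = 102 or p = −102.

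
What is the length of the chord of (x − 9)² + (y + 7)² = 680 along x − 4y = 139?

The distance from (9, −7) to the line is 102/√17, and r² = 680.
Half the chord is √(r² − d²) = √(68), so the full chord is 4√17.

4√17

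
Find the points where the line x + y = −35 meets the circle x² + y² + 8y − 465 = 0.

Substitute y = −x − 35:
2x² + 62x + 480 = 0  ⟹  x² + 31x + 240 = 0
x = −15 or x = −16, giving (−15, −20) and (−16, −19).

(−16, −19) and (−15, −20)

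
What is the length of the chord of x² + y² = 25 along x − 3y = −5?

The distance from (0, 0) to the line is 5/√10, and r² = 25.
Half the chord is √(r² − d²) = √(45/2), so the full chord is 3√10.

3√10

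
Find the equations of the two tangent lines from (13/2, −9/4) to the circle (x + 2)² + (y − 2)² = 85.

9x − 2y = 63 and 7x − 6y = 59

A line y − (−9/4) = m(x − (13/2)) is tangent when its distance from (−2, 2) is √85:
(−17/2m − (17/4))² = 85(m² + 1)
12m² − 68m + 63 = 0, so m = 9/2 or m = 7/6.
With m = 9/2: 9x − 2y = 63. With m = 7/6: 7x − 6y = 59.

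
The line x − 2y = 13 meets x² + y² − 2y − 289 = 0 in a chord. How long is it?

14√5

Centre (0, 1), r² = 290. Perpendicular distance d from centre to line = |−15| / √5 = 15/√5.
Half the chord is √(r² − d²) = √(245), so the full chord is 14√5.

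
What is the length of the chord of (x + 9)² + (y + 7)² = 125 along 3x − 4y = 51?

10

Express y = (−51 + 3x)/4 and substitute into the circle:
25x² + 150x − 175 = 0  ⟹  x² + 6x − 7 = 0
x = 1 or x = −7, giving (1, −12) and (−7, −18).
Chord length = distance between (1, −12) and (−7, −18) = √100 = 10.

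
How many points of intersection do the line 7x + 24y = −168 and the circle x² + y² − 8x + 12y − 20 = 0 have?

Substituting the line into the circle gives 625x² − 4272x − 31680 = 0.
Δ = 18249984 − (−79200000) = 97449984.
Two real roots: the line is a secant.

2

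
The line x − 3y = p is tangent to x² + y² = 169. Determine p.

For a tangent, require d(centre, line) = r = 13.
|1·0 − 3·0 − p| / √10 = 13
|p| = 13√10.

p = ±13√10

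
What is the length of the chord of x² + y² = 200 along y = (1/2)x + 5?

12√5

The distance from (0, 0) to the line is 10/√5, and r² = 200.
Chord = 2√(r² − d²) = 2·√(180) = 12√5.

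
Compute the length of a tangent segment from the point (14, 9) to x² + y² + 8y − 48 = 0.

√301

With centre O = (0, −4), |OP|² = 365 and r² = 64.
The tangent meets the radius at right angles, so tangent² = |PO|² − r² = 365 − 64 = 301.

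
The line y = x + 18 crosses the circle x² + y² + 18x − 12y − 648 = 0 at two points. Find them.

Substitute y = x + 18:
2x² + 42x − 540 = 0  ⟹  x² + 21x − 270 = 0
x = 9 or x = −30, giving (9, 27) and (−30, −12).

(−30, −12) and (9, 27)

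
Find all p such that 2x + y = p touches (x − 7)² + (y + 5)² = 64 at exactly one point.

For a tangent, require d(centre, line) = r = 8.
|2·7 + 1·(−5) − p| / √5 = 8
|p − (9)| = 8√5.

p = 9 ± 8√5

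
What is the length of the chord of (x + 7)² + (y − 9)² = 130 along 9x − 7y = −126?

Centre (−7, 9), r² = 130. Perpendicular distance d from centre to line = |0| / √130 = 0/√130.
Chord = 2√(r² − d²) = 2·√(130) = 2√130.

2√130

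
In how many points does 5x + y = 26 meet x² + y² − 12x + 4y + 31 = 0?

2

d² = (5·6 + 1·(−2) − (26))²/26 = 2/13; r² = 9.
Since d² < r², the line cuts the circle twice.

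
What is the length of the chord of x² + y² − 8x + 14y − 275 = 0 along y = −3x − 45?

6√10

The distance from (4, −7) to the line is 50/√10, and r² = 340.
Chord = 2√(r² − d²) = 2·√(90) = 6√10.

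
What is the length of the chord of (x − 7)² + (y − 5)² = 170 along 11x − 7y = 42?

Substitute y = (−42 + 11x)/7:
170x² − 2380x = 0  ⟹  x² − 14x = 0
x = 14 or x = 0, giving (14, 16) and (0, −6).
Chord length = distance between (14, 16) and (0, −6) = √680 = 2√170.

2√170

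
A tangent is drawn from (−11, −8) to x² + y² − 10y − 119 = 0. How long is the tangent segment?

Centre (0, 5), r² = 144. |PO|² = (−11)² + (−13)² = 290.
The tangent meets the radius at right angles, so tangent² = |PO|² − r² = 290 − 144 = 146.

√146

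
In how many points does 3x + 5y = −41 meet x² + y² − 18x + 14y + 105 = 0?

0

Substituting the line into the circle gives 34x² − 414x + 1436 = 0.
Discriminant = (−414)² − 4·34·(1436) = −23900 < 0.
No real roots: the line does not meet the circle.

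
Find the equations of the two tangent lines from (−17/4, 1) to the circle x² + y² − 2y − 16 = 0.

A line y − (1) = m(x − (−17/4)) is tangent when its distance from (0, 1) is √17:
(17/4m − (0))² = 17(m² + 1)
m² − 16 = 0, so m = 4 or m = −4.
With m = 4: 4x − y = −18. With m = −4: 4x + y = −16.

4x − y = −18 and 4x + y = −16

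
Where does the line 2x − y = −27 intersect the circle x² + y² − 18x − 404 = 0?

Substitute y = 2x + 27:
5x² + 90x + 325 = 0  ⟹  x² + 18x + 65 = 0
x = −5 or x = −13, giving (−5, 17) and (−13, 1).

(−13, 1) and (−5, 17)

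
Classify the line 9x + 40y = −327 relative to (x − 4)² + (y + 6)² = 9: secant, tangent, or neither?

tangent

Substituting the line into the circle gives 1681x² − 11234x + 18769 = 0.
Δ = 126202756 − 126202756 = 0.
A repeated root: the line is tangent.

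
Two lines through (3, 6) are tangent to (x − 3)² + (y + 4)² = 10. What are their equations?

Let a tangent through (3, 6) have slope m. Its distance from (3, −4) must equal √10:
(0m − (−10))² = 10(m² + 1)
m² − 9 = 0, so m = 3 or m = −3.
With m = 3: 3x − y = 3. With m = −3: 3x + y = 15.

3x − y = 3 and 3x + y = 15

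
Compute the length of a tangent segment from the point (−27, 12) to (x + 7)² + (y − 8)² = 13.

√403

With centre O = (−7, 8), |OP|² = 416 and r² = 13.
By the tangent–radius right angle, tangent length = √(|PO|² − r²) = √403.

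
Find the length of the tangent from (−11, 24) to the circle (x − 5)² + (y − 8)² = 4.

2√127

Centre (5, 8), r² = 4. |PO|² = (−16)² + (16)² = 512.
By the tangent–radius right angle, tangent length = √(|PO|² − r²) = √508 = 2√127.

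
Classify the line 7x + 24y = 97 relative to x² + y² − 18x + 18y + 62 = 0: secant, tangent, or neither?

Substituting the line into the circle gives 625x² − 14750x + 87025 = 0.
Δ = 217562500 − 217562500 = 0.
A repeated root: the line is tangent.

tangent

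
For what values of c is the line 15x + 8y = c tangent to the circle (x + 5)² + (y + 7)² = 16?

c = −199 or c = −63

For a tangent, require d(centre, line) = r = 4.
|15·(−5) + 8·(−7) − c| / √289 = 4
|c − (−131)| = 4·17, so c = −63 or c = −199.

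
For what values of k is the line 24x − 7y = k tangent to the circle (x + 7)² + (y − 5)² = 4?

k = −253 or k = −153

Tangency holds when the distance from the centre (−7, 5) to the line equals the radius 2:
|24·(−7) − 7·5 − k| / √625 = 2
|k − (−203)| = 2·25, so k = −153 or k = −253.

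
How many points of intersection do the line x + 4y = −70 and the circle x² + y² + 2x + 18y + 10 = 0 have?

Substituting the line into the circle gives 17x² + 100x + 20 = 0.
Discriminant = (100)² − 4·17·(20) = 8640 > 0.
Two real roots: the line is a secant.

2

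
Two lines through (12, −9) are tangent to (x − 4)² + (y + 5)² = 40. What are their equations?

x − 3y = 39 and 3x + y = 27

Write the tangent as mx − y + (−9 − m·(12)) = 0 and set its distance from the centre to 2√10:
[m·(−8) − (4)]² = 40(m² + 1)
3m² + 8m − 3 = 0, so m = 1/3 or m = −3.
Through (12, −9) these give x − 3y = 39 and 3x + y = 27.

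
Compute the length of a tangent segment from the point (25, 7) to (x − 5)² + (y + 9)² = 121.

With centre O = (5, −9), |OP|² = 656 and r² = 121.
The tangent meets the radius at right angles, so tangent² = |PO|² − r² = 656 − 121 = 535.

√535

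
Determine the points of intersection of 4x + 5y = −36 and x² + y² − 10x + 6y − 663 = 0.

(−19, 8) and (21, −24)

Substitute y = (−36 − 4x)/5:
41x² − 82x − 16359 = 0  ⟹  x² − 2x − 399 = 0
x = 21 or x = −19, giving (21, −24) and (−19, 8).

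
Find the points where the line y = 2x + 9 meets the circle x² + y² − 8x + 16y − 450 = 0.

Express y = 2x + 9 and substitute into the circle:
5x² + 60x − 225 = 0  ⟹  x² + 12x − 45 = 0
x = 3 or x = −15, giving (3, 15) and (−15, −21).

(−15, −21) and (3, 15)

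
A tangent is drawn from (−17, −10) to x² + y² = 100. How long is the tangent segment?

Centre (0, 0), r² = 100. |PO|² = (−17)² + (−10)² = 389.
Power of the point: PT² = |PO|² − r² = 289, so PT = 17.

17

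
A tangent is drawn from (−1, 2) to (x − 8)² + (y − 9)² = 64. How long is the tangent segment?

The centre is (8, 9) and r = 8. The square of the distance from P to the centre is 81 + 49 = 130.
Power of the point: PT² = |PO|² − r² = 66, so PT = √66.

√66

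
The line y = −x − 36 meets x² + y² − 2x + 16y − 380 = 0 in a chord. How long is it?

7√2

Centre (1, −8), r² = 445. Perpendicular distance d from centre to line = |29| / √2 = 29/√2.
Chord = 2√(r² − d²) = 2·√(49/2) = 7√2.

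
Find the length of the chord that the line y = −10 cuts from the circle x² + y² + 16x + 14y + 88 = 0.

Centre (−8, −7), r² = 25. Perpendicular distance d from centre to line = |3| / √1 = 3.
Chord = 2√(r² − d²) = 2·√(16) = 8.

8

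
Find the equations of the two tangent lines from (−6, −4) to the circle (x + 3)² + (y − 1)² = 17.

Write the tangent as mx − y + (−4 − m·(−6)) = 0 and set its distance from the centre to √17:
(3m − (5))² = 17(m² + 1)
4m² + 15m − 4 = 0, so m = −4 or m = 1/4.
Through (−6, −4) these give 4x + y = −28 and x − 4y = 10.

4x + y = −28 and x − 4y = 10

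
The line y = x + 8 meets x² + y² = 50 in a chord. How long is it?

Substitute y = x + 8:
2x² + 16x + 14 = 0  ⟹  x² + 8x + 7 = 0
x = −1 or x = −7, giving (−1, 7) and (−7, 1).
|(−1, 7) − (−7, 1)| = √((6)² + (6)²) = 6√2.

6√2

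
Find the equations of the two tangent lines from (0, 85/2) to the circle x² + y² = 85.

Write the tangent as mx − y + (85/2 − m·(0)) = 0 and set its distance from the centre to √85:
(0m − (−85/2))² = 85(m² + 1)
4m² − 81 = 0, so m = −9/2 or m = 9/2.
Through (0, 85/2) these give 9x + 2y = 85 and 9x − 2y = −85.

9x + 2y = 85 and 9x − 2y = −85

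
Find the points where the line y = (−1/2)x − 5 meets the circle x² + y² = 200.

From the line, y = (−10 − x)/2. Substituting:
5x² + 20x − 700 = 0  ⟹  x² + 4x − 140 = 0
x = 10 or x = −14, giving (10, −10) and (−14, 2).

(−14, 2) and (10, −10)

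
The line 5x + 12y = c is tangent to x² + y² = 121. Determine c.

c = −143 or c = 143

The line touches the circle iff its distance from (0, 0) is 11:
|5·0 + 12·0 − c| / √169 = 11
|c| = 11·13, so c = 143 or c = −143.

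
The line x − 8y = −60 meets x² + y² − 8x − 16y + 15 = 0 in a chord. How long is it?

2√65

The distance from (4, 8) to the line is 0/√65, and r² = 65.
Half the chord is √(r² − d²) = √(65), so the full chord is 2√65.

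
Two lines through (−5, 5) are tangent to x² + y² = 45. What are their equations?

2x − y = −15 and x − 2y = −15

A line y − (5) = m(x − (−5)) is tangent when its distance from (0, 0) is 3√5:
[m·(5) − (−5)]² = 45(m² + 1)
2m² − 5m + 2 = 0, so m = 2 or m = 1/2.
Through (−5, 5) these give 2x − y = −15 and x − 2y = −15.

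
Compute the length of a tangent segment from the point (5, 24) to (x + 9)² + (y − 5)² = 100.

√457

The centre is (−9, 5) and r = 10. The square of the distance from P to the centre is 196 + 361 = 557.
Power of the point: PT² = |PO|² − r² = 457, so PT = √457.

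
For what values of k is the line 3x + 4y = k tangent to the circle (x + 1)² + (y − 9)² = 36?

k = 3 or k = 63

The line touches the circle iff its distance from (−1, 9) is 6:
|3·(−1) + 4·9 − k| / √25 = 6
|k − (33)| = 6·5, so k = 63 or k = 3.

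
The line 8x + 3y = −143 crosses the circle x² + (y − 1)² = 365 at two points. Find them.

(−19, 3) and (−13, −13)

From the line, y = (−143 − 8x)/3. Substituting:
73x² + 2336x + 18031 = 0  ⟹  x² + 32x + 247 = 0
x = −13 or x = −19, giving (−13, −13) and (−19, 3).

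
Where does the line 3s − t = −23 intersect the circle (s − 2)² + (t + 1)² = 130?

(−9, −4) and (−5, 8)

Express t = 3s + 23 and substitute into the circle:
10s² + 140s + 450 = 0  ⟹  s² + 14s + 45 = 0
s = −5 or s = −9, giving (−5, 8) and (−9, −4).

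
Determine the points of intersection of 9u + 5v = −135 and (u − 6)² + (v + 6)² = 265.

Express v = (−135 − 9u)/5 and substitute into the circle:
106u² + 1590u + 5300 = 0  ⟹  u² + 15u + 50 = 0
u = −5 or u = −10, giving (−5, −18) and (−10, −9).

(−10, −9) and (−5, −18)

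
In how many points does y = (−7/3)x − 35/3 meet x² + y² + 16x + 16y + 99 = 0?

0

d² = (7·(−8) + 3·(−8) − (−35))²/58 = 2025/58; r² = 29.
Since d² > r², the line lies outside the circle.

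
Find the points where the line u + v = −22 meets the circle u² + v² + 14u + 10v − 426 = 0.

From the line, v = −u − 22. Substituting:
2u² + 48u − 162 = 0  ⟹  u² + 24u − 81 = 0
u = 3 or u = −27, giving (3, −25) and (−27, 5).

(−27, 5) and (3, −25)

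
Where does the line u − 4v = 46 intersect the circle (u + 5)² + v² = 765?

Express v = (−46 + u)/4 and substitute into the circle:
17u² + 68u − 9724 = 0  ⟹  u² + 4u − 572 = 0
u = 22 or u = −26, giving (22, −6) and (−26, −18).

(−26, −18) and (22, −6)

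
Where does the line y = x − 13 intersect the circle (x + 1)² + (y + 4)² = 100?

(−1, −14) and (9, −4)

Express y = x − 13 and substitute into the circle:
2x² − 16x − 18 = 0  ⟹  x² − 8x − 9 = 0
x = 9 or x = −1, giving (9, −4) and (−1, −14).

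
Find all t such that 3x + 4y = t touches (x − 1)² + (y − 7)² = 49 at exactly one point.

The line touches the circle iff its distance from (1, 7) is 7:
|3·1 + 4·7 − t| / √25 = 7
|t − (31)| = 7·5, so t = 66 or t = −4.

t = −4 or t = 66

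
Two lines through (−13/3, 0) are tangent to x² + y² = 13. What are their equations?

3x − 2y = −13 and 3x + 2y = −13

Let a tangent through (−13/3, 0) have slope m. Its distance from (0, 0) must equal √13:
(13/3m − (0))² = 13(m² + 1)
4m² − 9 = 0, so m = 3/2 or m = −3/2.
Through (−13/3, 0) these give 3x − 2y = −13 and 3x + 2y = −13.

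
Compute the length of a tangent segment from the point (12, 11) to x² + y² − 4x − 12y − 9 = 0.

Centre (2, 6), r² = 49. |PO|² = (10)² + (5)² = 125.
Power of the point: PT² = |PO|² − r² = 76, so PT = 2√19.

2√19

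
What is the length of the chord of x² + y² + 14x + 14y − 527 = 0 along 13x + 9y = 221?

Express y = (221 − 13x)/9 and substitute into the circle:
250x² − 6250x + 34000 = 0  ⟹  x² − 25x + 136 = 0
x = 17 or x = 8, giving (17, 0) and (8, 13).
|(17, 0) − (8, 13)| = √((9)² + (−13)²) = 5√10.

5√10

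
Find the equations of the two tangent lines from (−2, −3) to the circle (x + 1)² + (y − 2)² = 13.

Let a tangent through (−2, −3) have slope m. Its distance from (−1, 2) must equal √13:
(1m − (5))² = 13(m² + 1)
6m² + 5m − 6 = 0, so m = 2/3 or m = −3/2.
Through (−2, −3) these give 2x − 3y = 5 and 3x + 2y = −12.

2x − 3y = 5 and 3x + 2y = −12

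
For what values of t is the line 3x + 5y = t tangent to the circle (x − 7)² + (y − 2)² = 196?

t = 31 ± 14√34

Tangency holds when the distance from the centre (7, 2) to the line equals the radius 14:
|3·7 + 5·2 − t| / √34 = 14
|t − (31)| = 14√34.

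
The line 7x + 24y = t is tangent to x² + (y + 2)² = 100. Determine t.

t = −298 or t = 202

Tangency holds when the distance from the centre (0, −2) to the line equals the radius 10:
|7·0 + 24·(−2) − t| / √625 = 10
|t − (−48)| = 10·25, so t = 202 or t = −298.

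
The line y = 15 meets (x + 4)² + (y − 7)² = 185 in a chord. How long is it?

From the line, y = 15. Substituting:
x² + 8x − 105 = 0
x = 7 or x = −15, giving (7, 15) and (−15, 15).
Chord length = distance between (7, 15) and (−15, 15) = √484 = 22.

22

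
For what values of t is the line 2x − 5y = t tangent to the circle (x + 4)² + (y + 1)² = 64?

t = −3 ± 8√29

For a tangent, require d(centre, line) = r = 8.
|2·(−4) − 5·(−1) − t| / √29 = 8
|t − (−3)| = 8√29.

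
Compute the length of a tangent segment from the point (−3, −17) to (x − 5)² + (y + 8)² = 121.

2√6

With centre O = (5, −8), |OP|² = 145 and r² = 121.
The tangent meets the radius at right angles, so tangent² = |PO|² − r² = 145 − 121 = 24.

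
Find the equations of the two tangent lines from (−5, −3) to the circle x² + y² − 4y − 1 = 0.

x − 2y = 1 and 2x − y = −7

Write the tangent as mx − y + (−3 − m·(−5)) = 0 and set its distance from the centre to √5:
[m·(5) − (5)]² = 5(m² + 1)
2m² − 5m + 2 = 0, so m = 1/2 or m = 2.
With m = 1/2: x − 2y = 1. With m = 2: 2x − y = −7.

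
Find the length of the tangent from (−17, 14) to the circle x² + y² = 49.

2√109

Centre (0, 0), r² = 49. |PO|² = (−17)² + (14)² = 485.
The tangent meets the radius at right angles, so tangent² = |PO|² − r² = 485 − 49 = 436.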